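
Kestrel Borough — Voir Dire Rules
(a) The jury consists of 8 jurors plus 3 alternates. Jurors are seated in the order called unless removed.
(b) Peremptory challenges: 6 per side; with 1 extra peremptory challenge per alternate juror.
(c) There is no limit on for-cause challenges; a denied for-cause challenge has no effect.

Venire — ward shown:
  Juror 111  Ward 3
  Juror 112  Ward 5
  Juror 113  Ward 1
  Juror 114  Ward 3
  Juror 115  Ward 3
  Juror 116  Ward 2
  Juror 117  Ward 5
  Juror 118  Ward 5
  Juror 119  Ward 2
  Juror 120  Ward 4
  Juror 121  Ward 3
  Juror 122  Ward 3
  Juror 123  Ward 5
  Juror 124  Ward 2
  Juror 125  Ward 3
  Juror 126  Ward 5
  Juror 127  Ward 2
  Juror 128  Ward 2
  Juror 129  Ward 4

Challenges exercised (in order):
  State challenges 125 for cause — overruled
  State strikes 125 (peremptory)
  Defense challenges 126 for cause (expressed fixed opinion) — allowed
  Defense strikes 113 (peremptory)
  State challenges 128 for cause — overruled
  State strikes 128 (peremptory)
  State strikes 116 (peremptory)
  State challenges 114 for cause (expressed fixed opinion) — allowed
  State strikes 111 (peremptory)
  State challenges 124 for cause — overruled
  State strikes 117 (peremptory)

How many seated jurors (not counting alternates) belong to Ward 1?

0

Removed: #111, #113, #114, #116, #117, #125, #126, #128.
Seated jurors 1–8: #112, #115, #118, #119, #120, #121, #122, #123 (alternates #124, #127, #129 not counted).
None of those are in Ward 1 → 0.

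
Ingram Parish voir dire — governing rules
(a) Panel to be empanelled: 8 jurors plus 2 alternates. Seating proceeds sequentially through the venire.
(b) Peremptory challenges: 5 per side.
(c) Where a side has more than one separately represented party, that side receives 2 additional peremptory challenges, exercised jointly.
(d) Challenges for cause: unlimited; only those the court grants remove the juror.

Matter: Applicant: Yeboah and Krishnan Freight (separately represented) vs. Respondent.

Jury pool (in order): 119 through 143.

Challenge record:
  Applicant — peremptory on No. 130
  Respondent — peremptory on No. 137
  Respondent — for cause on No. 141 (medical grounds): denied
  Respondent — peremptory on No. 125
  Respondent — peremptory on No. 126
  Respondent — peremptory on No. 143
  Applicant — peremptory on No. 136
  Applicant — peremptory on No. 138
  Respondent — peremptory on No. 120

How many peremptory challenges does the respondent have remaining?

0

Respondent allotment: 5.
Respondent peremptories used: #137, #125, #126, #143, #120 — 5 (the for-cause on #141 doesn't count).
Remaining: 5 − 5 = 0.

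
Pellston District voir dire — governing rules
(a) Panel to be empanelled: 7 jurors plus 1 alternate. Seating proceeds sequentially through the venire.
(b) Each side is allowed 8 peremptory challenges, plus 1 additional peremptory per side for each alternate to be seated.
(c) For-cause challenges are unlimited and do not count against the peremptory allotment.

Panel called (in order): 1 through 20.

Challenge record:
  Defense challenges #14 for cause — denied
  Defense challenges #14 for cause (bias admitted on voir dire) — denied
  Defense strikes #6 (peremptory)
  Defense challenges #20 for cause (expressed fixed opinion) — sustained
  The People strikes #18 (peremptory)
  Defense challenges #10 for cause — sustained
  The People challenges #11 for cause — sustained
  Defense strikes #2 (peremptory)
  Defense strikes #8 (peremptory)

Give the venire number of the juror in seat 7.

Removed: #2, #6, #8, #10, #11, #18, #20. (#14 stays — for-cause denied.)
Seating in order: seats 1–7 → #1, #3, #4, #5, #7, #9, #12; alternates → #13.
So seat 7 is #12.

12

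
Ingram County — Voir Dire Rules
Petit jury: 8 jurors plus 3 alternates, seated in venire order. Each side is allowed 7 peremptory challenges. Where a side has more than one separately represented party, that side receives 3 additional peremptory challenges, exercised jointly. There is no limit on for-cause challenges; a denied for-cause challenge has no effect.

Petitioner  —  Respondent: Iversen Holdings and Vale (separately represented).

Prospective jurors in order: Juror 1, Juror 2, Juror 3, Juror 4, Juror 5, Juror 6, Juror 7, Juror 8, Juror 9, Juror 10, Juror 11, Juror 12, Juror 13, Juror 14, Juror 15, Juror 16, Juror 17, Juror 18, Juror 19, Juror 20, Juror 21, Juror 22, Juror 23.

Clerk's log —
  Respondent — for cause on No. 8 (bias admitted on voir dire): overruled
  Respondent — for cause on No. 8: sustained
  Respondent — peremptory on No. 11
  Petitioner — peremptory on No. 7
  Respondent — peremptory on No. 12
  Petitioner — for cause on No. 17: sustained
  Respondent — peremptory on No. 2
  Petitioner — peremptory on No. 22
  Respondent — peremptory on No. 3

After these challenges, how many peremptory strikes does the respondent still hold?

Respondent allotment: 7 base + 3 multi-party = 10.
Respondent peremptories used: #11, #12, #2, #3 — 4 (for-cause on #8, #8 don't count).
Remaining: 10 − 4 = 6.

6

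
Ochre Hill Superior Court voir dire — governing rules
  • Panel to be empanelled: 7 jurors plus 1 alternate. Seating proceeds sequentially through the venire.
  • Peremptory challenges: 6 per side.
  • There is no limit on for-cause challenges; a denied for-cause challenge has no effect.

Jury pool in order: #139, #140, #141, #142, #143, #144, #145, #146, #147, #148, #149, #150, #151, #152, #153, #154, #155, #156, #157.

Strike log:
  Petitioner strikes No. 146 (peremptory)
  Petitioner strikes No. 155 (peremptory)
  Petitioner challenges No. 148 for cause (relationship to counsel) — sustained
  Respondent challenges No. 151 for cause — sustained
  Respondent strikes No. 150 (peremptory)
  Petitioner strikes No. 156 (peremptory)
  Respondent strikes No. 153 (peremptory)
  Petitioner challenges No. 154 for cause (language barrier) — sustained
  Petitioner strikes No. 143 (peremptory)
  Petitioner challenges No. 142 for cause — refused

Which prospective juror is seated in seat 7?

147

Removed: #143, #146, #148, #150, #151, #153, #154, #155, #156. (#142 stays — for-cause denied.)
Filling seats in venire order through position 7: #139, #140, #141, #142, #144, #145, #147.
So seat 7 is #147.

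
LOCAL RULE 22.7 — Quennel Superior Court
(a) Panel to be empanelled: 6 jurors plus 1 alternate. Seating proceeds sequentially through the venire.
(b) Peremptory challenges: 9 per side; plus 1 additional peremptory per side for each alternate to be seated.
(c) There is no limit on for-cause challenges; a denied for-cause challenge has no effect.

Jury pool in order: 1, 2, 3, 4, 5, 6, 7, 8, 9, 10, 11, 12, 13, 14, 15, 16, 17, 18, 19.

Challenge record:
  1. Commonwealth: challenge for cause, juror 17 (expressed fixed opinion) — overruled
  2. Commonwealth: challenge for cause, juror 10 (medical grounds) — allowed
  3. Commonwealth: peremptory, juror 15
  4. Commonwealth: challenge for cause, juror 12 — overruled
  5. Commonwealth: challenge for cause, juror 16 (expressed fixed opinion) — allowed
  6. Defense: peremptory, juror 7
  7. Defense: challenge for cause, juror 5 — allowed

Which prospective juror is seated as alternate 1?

Removed: #5, #7, #10, #15, #16. (#12, #17 stay — for-cause denied.)
Seating in order: seats 1–6 → #1, #2, #3, #4, #6, #8; alternates → #9.
So alternate 1 is #9.

9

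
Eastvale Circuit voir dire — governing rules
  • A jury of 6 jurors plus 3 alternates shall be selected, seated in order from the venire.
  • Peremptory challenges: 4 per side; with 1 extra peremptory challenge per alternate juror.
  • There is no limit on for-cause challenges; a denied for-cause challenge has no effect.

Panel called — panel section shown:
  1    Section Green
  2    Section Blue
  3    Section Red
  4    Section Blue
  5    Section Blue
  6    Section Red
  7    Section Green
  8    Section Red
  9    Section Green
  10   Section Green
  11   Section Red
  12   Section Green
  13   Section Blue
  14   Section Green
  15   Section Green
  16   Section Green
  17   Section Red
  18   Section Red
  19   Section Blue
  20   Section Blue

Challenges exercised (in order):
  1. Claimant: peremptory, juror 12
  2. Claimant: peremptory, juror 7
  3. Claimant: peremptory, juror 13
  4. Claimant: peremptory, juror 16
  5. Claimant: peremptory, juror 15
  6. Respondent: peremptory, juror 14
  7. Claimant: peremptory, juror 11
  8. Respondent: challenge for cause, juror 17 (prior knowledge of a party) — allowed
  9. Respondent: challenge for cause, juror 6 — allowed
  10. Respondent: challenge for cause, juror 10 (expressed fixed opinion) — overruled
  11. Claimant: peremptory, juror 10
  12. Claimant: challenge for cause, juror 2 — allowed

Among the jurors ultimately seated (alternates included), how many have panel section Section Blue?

4

Removed: #2, #6, #7, #10, #11, #12, #13, #14, #15, #16, #17.
Seated (9 incl. alternates): #1, #3, #4, #5, #8, #9, #18, #19, #20.
Of those, in Section Blue: #4, #5, #19, #20 → 4.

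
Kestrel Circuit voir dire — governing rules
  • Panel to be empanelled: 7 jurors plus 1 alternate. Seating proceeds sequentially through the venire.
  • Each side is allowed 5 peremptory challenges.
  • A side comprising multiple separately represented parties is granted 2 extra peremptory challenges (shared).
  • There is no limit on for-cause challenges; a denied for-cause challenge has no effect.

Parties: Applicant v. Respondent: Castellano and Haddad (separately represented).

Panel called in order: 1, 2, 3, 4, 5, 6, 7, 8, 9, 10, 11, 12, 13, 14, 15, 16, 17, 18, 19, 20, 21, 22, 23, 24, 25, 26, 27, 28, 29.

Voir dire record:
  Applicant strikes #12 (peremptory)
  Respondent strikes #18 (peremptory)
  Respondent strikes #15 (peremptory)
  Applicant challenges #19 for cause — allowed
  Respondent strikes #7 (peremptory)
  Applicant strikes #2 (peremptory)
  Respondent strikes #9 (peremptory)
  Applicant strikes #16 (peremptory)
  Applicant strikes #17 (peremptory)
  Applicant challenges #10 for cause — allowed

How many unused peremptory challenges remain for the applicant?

1

Applicant allotment: 5.
Applicant peremptories used: #12, #2, #16, #17 — 4 (for-cause on #19, #10 don't count).
Remaining: 5 − 4 = 1.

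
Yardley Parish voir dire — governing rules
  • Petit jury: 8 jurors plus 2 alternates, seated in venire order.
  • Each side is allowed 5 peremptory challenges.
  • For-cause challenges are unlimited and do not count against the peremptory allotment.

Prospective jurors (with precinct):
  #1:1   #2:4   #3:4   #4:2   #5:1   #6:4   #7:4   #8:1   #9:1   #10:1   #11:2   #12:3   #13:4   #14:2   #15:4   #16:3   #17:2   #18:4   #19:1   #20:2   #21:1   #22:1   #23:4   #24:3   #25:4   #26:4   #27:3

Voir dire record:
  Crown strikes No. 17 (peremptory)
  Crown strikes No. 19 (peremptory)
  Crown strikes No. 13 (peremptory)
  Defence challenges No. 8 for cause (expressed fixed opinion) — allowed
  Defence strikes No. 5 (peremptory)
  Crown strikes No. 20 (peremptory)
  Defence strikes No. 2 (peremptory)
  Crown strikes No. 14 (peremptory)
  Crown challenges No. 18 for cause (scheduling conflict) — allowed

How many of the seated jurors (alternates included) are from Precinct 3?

1

Removed: #2, #5, #8, #13, #14, #17, #18, #19, #20.
Seated (10 incl. alternates): #1, #3, #4, #6, #7, #9, #10, #11, #12, #15.
Of those, in Precinct 3: #12 → 1.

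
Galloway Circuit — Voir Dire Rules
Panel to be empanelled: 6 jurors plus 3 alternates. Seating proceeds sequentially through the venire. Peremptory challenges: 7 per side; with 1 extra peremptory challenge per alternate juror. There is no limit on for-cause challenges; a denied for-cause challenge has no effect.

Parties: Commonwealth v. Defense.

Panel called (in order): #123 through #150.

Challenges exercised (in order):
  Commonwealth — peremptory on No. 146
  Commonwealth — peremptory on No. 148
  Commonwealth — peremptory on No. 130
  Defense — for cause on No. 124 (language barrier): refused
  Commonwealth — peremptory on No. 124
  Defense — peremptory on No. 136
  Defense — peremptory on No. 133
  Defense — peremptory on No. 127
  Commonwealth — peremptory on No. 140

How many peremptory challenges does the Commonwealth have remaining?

5

Commonwealth allotment: 7 base + 1 × 3 alternates = 10.
Commonwealth peremptories used: #146, #148, #130, #124, #140 — 5.
Remaining: 10 − 5 = 5.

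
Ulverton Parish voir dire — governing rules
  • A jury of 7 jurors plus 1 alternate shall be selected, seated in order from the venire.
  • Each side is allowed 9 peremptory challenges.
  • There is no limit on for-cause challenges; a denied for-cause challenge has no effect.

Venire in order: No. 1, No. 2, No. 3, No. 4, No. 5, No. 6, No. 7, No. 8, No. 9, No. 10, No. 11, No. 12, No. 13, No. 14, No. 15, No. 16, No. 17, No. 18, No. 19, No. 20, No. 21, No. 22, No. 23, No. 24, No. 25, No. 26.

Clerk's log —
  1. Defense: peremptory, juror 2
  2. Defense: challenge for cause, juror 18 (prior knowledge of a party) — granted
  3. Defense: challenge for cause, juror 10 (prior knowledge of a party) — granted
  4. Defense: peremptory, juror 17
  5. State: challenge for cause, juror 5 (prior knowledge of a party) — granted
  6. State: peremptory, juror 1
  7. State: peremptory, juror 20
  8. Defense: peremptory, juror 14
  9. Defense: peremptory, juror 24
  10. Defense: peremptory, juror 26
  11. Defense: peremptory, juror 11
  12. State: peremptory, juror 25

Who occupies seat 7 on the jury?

12

Removed: #1, #2, #5, #10, #11, #14, #17, #18, #20, #24, #25, #26.
Seating in order: seats 1–7 → #3, #4, #6, #7, #8, #9, #12; alternates → #13.
So seat 7 is #12.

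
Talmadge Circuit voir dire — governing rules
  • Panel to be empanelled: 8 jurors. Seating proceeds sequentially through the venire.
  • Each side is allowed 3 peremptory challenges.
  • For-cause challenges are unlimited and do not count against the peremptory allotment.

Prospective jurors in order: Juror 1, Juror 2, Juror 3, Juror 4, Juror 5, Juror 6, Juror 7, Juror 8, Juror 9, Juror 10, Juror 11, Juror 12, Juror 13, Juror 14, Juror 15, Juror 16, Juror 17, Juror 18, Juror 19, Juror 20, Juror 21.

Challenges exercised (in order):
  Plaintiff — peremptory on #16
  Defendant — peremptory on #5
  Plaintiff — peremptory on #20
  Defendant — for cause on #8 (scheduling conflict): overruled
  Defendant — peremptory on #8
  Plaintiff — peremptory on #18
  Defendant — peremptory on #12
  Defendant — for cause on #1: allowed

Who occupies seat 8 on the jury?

Removed: #1, #5, #8, #12, #16, #18, #20.
Filling seats in venire order through position 8: #2, #3, #4, #6, #7, #9, #10, #11.
So seat 8 is #11.

11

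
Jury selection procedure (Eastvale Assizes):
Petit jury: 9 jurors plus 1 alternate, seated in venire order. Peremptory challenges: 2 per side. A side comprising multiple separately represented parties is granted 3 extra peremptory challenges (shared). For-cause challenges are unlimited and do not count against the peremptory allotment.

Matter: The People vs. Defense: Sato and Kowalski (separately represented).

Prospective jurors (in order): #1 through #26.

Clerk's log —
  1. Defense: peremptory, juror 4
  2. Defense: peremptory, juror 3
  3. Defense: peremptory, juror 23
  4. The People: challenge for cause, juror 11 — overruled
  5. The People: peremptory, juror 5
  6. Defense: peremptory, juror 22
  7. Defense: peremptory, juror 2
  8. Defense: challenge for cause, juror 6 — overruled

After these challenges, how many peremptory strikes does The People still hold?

1

The People allotment: 2.
The People peremptories used: #5 — 1 (the for-cause on #11 doesn't count).
Remaining: 2 − 1 = 1.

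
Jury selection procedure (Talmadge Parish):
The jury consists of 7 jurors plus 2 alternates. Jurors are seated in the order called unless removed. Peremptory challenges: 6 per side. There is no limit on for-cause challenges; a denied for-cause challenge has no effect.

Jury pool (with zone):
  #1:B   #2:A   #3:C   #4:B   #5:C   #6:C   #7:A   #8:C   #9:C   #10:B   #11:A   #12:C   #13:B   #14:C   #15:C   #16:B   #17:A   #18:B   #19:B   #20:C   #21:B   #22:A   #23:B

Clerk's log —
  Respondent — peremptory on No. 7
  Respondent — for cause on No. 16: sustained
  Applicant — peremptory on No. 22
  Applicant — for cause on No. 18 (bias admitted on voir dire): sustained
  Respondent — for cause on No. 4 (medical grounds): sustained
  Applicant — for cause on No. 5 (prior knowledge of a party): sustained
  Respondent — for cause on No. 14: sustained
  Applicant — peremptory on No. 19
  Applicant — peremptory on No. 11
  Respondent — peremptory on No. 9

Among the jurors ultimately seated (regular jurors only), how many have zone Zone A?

Removed: #4, #5, #7, #9, #11, #14, #16, #18, #19, #22.
Seated jurors 1–7: #1, #2, #3, #6, #8, #10, #12 (alternates #13, #15 not counted).
Of those, in Zone A: #2 → 1.

1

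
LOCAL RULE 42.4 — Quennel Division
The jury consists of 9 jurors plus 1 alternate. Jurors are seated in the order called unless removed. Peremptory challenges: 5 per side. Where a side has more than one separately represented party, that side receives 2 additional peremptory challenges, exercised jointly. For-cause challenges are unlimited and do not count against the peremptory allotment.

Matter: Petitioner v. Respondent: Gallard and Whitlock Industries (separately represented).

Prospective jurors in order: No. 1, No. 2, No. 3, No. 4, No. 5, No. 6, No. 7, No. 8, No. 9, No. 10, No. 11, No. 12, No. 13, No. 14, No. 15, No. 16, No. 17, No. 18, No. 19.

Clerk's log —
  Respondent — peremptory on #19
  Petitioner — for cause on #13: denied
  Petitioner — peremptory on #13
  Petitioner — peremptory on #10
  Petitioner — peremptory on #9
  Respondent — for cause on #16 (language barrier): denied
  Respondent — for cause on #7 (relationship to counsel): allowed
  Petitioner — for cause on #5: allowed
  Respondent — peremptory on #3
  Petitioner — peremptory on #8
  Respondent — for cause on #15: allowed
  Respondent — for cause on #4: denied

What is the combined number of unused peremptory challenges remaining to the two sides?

Petitioner allotment: 5. Respondent allotment: 5 base + 2 multi-party = 7.
Petitioner peremptories used: #13, #10, #9, #8 — 4 (for-cause on #13, #5 don't count).
Respondent peremptories used: #19, #3 — 2 (for-cause on #16, #7, #15, #4 don't count).
Remaining: (5 − 4) + (7 − 2) = 6.

6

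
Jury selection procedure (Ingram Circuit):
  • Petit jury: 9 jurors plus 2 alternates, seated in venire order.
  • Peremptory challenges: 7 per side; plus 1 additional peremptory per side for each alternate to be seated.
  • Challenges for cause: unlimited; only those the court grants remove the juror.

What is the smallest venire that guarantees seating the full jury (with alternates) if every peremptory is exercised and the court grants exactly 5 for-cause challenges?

Seats to fill: 9 + 2 alternates = 11.
Peremptories: 7 + 1×2 = 9 per side × 2 sides = 18.
For-cause removals: 5.
Minimum venire: 11 + 18 + 5 = 34.

34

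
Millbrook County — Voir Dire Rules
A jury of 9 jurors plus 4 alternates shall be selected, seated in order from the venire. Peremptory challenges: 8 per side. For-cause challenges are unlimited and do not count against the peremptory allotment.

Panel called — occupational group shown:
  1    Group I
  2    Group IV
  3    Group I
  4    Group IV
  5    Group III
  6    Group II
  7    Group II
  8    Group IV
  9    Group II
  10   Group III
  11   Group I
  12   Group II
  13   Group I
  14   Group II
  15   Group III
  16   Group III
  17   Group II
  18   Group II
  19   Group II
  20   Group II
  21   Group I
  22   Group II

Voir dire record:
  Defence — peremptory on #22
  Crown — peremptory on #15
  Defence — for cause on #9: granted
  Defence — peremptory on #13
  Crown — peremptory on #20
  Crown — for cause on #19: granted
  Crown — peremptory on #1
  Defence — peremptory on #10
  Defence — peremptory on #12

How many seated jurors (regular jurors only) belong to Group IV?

Removed: #1, #9, #10, #12, #13, #15, #19, #20, #22.
Seated jurors 1–9: #2, #3, #4, #5, #6, #7, #8, #11, #14 (alternates #16, #17, #18, #21 not counted).
Of those, in Group IV: #2, #4, #8 → 3.

3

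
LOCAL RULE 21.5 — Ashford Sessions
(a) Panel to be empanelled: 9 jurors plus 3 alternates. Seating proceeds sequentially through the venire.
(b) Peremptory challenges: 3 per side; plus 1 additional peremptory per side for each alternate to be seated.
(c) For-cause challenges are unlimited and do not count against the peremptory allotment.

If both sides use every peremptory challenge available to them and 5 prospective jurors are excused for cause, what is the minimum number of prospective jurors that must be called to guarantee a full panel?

Seats to fill: 9 + 3 alternates = 12.
Peremptories: 3 + 1×3 = 6 per side × 2 sides = 12.
For-cause removals: 5.
Minimum venire: 12 + 12 + 5 = 29.

29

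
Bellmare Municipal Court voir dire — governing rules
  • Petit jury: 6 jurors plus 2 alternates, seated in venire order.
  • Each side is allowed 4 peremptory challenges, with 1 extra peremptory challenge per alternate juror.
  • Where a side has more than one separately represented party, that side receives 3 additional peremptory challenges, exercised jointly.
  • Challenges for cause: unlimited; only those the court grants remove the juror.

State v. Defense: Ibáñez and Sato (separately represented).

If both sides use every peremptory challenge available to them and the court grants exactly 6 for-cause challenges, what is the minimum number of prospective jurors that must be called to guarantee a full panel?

Seats to fill: 6 + 2 alternates = 8.
Peremptories — State: 4 + 1×2 = 6; Defense: 4 + 1×2 + 3 = 9; total 15.
For-cause removals: 6.
Minimum venire: 8 + 15 + 6 = 29.

29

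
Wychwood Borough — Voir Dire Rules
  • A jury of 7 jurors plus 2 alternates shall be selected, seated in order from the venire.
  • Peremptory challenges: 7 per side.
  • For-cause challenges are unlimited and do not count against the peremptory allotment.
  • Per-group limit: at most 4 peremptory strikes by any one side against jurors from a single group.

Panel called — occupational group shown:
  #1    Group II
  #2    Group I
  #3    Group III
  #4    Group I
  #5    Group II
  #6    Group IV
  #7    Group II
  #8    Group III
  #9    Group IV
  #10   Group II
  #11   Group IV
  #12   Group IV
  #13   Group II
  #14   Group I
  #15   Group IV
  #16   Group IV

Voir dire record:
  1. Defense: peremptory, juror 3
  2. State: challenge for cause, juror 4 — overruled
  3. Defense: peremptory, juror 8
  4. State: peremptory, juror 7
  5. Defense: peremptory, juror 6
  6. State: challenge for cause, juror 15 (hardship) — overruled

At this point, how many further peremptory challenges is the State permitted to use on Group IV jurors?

State peremptories so far: #7 — 1 of 7 used, 6 left overall.
Against Group IV: none yet — per-group cap 4 leaves 4.
Binding limit: min(6, 4) = 4.

4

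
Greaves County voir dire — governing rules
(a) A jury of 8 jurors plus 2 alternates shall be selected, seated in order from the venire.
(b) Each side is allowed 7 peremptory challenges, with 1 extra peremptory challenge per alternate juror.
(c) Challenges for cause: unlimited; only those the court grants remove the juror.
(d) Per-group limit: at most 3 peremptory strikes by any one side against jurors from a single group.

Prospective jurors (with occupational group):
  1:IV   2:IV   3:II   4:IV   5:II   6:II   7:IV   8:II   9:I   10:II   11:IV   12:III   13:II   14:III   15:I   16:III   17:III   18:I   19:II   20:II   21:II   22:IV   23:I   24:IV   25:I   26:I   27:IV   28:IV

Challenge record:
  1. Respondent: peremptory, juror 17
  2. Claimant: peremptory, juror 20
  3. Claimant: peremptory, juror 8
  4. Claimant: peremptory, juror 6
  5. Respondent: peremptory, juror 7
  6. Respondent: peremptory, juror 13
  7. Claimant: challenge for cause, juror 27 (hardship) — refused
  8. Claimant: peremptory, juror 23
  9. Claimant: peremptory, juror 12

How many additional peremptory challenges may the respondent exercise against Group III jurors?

2

Respondent peremptories so far: #17, #7, #13 — 3 of 9 used, 6 left overall.
Against Group III: #17 — 1 used; per-group cap 3 leaves 2.
Binding limit: min(6, 2) = 2.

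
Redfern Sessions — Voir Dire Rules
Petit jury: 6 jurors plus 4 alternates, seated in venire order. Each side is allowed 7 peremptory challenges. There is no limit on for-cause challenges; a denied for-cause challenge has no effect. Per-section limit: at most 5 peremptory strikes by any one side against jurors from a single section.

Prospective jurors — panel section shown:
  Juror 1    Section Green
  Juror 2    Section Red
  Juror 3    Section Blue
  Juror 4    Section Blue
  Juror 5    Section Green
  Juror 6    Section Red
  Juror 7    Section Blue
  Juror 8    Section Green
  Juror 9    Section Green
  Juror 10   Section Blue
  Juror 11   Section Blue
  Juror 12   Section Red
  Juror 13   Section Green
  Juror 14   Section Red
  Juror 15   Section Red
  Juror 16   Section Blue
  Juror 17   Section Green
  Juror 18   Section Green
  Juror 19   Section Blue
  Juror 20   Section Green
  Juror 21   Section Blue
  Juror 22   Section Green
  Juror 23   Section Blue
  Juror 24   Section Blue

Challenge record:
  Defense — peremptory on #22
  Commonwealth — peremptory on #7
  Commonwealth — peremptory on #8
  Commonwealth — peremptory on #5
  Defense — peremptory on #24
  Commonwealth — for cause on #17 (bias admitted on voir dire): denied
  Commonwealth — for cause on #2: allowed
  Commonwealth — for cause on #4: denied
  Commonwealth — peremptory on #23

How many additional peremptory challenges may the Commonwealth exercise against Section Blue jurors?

3

Commonwealth peremptories so far: #7, #8, #5, #23 — 4 of 7 used, 3 left overall.
Against Section Blue: #7, #23 — 2 used; per-section cap 5 leaves 3.
Binding limit: min(3, 3) = 3.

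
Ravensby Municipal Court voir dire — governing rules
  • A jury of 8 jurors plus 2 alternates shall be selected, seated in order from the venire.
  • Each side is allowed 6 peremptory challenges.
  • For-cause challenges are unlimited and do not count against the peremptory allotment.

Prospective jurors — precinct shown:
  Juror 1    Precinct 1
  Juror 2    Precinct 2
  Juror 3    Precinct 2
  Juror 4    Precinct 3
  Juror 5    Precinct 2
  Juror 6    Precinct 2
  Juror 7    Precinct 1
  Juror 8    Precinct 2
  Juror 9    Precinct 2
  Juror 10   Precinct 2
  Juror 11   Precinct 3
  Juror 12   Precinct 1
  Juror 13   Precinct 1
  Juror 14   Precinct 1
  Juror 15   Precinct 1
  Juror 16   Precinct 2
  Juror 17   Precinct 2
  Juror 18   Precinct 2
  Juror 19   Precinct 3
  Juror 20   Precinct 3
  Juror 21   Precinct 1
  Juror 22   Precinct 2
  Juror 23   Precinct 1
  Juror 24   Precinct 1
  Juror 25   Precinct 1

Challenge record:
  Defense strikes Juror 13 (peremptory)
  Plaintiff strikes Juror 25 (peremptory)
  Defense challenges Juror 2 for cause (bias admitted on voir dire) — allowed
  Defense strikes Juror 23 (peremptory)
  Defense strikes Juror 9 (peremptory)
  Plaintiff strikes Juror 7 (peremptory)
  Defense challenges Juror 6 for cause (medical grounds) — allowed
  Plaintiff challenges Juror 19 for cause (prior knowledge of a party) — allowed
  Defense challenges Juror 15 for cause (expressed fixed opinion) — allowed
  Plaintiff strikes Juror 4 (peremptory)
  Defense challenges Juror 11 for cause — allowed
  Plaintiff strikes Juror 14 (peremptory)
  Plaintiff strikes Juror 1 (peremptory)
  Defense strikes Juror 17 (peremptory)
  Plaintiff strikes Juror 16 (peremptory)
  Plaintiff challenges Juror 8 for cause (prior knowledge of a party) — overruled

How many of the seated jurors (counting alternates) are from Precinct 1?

3

Removed: #1, #2, #4, #6, #7, #9, #11, #13, #14, #15, #16, #17, #19, #23, #25.
Seated (10 incl. alternates): #3, #5, #8, #10, #12, #18, #20, #21, #22, #24.
Of those, in Precinct 1: #12, #21, #24 → 3.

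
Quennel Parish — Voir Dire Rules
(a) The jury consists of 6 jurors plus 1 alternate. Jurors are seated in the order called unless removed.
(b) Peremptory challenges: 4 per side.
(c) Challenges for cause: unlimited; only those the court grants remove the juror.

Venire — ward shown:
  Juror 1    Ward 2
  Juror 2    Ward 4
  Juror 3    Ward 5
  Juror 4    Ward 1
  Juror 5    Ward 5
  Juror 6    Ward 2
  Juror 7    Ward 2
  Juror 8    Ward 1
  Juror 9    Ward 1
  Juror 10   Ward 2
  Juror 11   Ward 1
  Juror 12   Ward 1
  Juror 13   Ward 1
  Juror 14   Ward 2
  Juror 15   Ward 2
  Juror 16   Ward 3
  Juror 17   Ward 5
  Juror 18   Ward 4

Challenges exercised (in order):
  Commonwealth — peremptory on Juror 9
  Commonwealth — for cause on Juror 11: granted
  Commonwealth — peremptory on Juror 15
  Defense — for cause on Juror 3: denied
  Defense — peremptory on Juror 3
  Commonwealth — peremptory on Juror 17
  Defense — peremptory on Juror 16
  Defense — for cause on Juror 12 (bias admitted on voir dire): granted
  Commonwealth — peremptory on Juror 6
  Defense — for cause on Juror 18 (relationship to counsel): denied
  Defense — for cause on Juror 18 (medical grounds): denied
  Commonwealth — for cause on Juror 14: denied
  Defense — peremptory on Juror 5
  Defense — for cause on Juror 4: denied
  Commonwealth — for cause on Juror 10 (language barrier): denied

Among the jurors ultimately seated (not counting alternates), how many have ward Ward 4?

1

Removed: #3, #5, #6, #9, #11, #12, #15, #16, #17.
Seated jurors 1–6: #1, #2, #4, #7, #8, #10 (alternates #13 not counted).
Of those, in Ward 4: #2 → 1.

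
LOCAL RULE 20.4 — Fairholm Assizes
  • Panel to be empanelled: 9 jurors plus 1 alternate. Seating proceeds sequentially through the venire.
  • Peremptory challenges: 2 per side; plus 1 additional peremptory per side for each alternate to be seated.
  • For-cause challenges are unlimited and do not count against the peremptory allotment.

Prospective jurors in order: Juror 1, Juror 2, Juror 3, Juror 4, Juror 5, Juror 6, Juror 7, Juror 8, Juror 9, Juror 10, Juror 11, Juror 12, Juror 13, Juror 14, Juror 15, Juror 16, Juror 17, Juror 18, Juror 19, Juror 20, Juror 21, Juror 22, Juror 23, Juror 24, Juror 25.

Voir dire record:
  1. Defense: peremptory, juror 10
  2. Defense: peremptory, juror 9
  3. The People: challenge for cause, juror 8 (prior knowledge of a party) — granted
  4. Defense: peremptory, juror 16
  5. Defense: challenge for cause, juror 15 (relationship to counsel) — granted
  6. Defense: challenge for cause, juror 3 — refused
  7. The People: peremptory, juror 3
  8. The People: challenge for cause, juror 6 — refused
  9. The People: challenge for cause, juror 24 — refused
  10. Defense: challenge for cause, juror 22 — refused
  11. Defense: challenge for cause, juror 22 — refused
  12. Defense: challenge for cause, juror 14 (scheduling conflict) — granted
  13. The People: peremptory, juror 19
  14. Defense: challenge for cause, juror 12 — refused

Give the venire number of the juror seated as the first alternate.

Removed: #3, #8, #9, #10, #14, #15, #16, #19. (#6, #12, #22, #24 stay — for-cause denied.)
Seating in order: seats 1–9 → #1, #2, #4, #5, #6, #7, #11, #12, #13; alternates → #17.
So alternate 1 is #17.

17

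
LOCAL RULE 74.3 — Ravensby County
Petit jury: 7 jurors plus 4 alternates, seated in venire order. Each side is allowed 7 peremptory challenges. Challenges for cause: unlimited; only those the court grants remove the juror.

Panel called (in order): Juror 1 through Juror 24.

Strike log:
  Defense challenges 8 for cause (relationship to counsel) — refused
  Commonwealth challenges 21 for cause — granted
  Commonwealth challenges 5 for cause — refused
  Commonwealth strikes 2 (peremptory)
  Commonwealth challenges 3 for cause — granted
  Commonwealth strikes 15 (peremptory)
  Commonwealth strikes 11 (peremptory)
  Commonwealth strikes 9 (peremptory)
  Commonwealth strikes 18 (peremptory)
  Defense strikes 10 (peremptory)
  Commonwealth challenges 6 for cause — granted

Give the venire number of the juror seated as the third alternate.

Removed: #2, #3, #6, #9, #10, #11, #15, #18, #21. (#5, #8 stay — for-cause denied.)
Seating in order: seats 1–7 → #1, #4, #5, #7, #8, #12, #13; alternates → #14, #16, #17, #19.
So alternate 3 is #17.

17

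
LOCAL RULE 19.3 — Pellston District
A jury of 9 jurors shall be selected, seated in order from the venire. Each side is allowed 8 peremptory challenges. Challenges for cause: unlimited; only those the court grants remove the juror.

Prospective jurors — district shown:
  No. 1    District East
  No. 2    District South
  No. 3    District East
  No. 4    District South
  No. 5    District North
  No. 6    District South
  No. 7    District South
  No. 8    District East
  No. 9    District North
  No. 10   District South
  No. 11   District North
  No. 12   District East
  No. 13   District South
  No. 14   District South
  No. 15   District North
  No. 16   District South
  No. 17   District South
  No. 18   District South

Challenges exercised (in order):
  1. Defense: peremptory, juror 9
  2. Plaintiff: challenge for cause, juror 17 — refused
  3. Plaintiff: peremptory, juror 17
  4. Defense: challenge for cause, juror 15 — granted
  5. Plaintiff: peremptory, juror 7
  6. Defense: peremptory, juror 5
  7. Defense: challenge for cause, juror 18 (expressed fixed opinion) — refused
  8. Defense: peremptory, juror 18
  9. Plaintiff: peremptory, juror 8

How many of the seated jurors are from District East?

3

Removed: #5, #7, #8, #9, #15, #17, #18.
Seated jurors 1–9: #1, #2, #3, #4, #6, #10, #11, #12, #13.
Of those, in District East: #1, #3, #12 → 3.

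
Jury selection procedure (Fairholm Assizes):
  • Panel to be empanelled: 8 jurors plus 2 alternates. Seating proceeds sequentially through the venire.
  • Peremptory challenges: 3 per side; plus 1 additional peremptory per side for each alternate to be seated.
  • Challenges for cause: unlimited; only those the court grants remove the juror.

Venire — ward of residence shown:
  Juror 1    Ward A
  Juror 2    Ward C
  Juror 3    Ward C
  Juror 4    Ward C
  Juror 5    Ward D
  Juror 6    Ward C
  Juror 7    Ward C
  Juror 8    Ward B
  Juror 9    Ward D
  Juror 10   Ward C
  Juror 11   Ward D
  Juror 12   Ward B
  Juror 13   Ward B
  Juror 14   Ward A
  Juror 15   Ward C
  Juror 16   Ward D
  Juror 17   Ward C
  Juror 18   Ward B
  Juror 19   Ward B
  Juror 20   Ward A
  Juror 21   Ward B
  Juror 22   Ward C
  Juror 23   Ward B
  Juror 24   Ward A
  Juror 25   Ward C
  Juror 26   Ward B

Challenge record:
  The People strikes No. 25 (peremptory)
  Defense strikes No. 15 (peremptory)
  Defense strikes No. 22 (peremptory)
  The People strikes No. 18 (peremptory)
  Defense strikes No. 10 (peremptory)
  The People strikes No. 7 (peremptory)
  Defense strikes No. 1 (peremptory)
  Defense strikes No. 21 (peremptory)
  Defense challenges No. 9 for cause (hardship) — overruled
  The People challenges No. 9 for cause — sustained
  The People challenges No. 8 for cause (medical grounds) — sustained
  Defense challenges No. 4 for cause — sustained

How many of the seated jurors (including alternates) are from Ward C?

Removed: #1, #4, #7, #8, #9, #10, #15, #18, #21, #22, #25.
Seated (10 incl. alternates): #2, #3, #5, #6, #11, #12, #13, #14, #16, #17.
Of those, in Ward C: #2, #3, #6, #17 → 4.

4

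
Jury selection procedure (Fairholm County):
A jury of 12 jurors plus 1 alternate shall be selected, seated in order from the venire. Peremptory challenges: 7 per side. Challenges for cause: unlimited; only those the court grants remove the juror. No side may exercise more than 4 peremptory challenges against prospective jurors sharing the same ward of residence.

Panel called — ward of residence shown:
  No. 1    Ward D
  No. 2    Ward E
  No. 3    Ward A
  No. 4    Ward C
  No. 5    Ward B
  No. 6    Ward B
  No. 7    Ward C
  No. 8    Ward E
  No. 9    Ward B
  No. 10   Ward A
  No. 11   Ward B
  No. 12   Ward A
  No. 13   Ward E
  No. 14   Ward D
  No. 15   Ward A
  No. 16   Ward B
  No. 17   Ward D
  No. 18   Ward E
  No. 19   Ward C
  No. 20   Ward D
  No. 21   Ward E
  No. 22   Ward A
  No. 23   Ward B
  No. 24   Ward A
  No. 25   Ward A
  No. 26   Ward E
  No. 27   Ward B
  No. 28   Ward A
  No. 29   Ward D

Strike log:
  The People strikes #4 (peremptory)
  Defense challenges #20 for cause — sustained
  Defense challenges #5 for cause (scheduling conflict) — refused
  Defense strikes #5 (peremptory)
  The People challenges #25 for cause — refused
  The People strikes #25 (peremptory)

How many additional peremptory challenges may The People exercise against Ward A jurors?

The People peremptories so far: #4, #25 — 2 of 7 used, 5 left overall.
Against Ward A: #25 — 1 used; per-ward cap 4 leaves 3.
Binding limit: min(5, 3) = 3.

3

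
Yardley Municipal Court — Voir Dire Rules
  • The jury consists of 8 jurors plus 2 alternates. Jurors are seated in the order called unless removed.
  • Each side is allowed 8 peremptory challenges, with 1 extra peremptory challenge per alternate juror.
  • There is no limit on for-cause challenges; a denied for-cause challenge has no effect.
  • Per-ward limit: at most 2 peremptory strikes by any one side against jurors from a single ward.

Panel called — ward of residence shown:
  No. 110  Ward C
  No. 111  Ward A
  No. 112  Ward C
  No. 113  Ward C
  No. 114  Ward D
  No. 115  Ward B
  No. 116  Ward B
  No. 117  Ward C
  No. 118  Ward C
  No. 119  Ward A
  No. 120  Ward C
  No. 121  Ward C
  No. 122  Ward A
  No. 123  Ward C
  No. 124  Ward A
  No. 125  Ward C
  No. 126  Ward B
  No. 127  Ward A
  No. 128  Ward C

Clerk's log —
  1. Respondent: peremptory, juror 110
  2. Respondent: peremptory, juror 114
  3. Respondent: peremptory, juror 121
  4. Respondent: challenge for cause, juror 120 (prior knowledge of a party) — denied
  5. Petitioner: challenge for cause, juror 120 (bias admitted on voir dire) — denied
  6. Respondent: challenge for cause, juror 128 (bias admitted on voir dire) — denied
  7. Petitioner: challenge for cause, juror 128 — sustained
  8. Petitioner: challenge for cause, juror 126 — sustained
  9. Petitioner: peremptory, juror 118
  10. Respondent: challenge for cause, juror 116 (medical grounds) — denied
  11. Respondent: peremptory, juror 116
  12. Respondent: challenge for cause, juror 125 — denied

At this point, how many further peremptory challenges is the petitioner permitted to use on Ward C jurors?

Petitioner peremptories so far: #118 — 1 of 10 used, 9 left overall.
Against Ward C: #118 — 1 used; per-ward cap 2 leaves 1.
Binding limit: min(9, 1) = 1.

1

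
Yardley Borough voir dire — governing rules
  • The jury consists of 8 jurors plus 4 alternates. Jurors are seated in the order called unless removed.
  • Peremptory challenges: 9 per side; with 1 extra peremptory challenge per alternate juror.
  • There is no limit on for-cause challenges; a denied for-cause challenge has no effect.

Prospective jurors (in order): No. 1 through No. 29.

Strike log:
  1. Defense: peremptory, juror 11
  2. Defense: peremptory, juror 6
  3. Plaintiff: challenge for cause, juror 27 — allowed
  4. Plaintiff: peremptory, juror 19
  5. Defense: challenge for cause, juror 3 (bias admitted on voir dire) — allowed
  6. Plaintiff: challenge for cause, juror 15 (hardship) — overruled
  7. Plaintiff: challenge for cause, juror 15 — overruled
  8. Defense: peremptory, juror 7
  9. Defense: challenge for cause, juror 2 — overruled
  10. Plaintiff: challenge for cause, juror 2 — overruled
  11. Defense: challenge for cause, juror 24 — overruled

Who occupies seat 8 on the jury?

12

Removed: #3, #6, #7, #11, #19, #27. (#2, #15, #24 stay — for-cause denied.)
Seating in order: seats 1–8 → #1, #2, #4, #5, #8, #9, #10, #12; alternates → #13, #14, #15, #16.
So seat 8 is #12.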